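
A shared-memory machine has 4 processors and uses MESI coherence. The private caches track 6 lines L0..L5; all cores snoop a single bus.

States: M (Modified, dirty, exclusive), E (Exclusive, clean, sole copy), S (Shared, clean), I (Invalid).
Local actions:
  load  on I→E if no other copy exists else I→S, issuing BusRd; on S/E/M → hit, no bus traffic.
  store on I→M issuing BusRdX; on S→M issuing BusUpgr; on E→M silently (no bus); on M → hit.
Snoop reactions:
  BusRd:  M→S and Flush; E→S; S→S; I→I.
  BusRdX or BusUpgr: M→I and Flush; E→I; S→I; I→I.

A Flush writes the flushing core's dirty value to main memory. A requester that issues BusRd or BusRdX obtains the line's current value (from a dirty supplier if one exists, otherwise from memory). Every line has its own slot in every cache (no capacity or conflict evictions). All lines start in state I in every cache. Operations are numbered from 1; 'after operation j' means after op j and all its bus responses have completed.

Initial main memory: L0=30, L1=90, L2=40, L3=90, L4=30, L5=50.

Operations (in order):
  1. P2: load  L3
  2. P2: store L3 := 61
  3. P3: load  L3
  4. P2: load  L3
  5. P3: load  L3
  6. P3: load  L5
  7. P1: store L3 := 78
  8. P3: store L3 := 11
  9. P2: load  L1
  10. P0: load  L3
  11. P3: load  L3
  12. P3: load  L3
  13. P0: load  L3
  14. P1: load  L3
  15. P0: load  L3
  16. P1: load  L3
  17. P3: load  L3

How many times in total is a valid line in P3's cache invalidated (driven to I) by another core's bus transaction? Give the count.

step 1: P2: load  L3  ⟶  IIEI  (L3)  txn=BusRd  M[L3]=90
step 2: P2: store L3 := 61  ⟶  IIMI  (L3)  txn=∅  M[L3]=90
step 3: P3: load  L3  ⟶  IISS  (L3)  txn=BusRd+Flush  M[L3]=61
step 4: P2: load  L3  ⟶  IISS  (L3)  txn=∅  M[L3]=61
step 5: P3: load  L3  ⟶  IISS  (L3)  txn=∅  M[L3]=61
step 6: P3: load  L5  ⟶  IIIE  (L5)  txn=BusRd  M[L5]=50
step 7: P1: store L3 := 78  ⟶  IMII  (L3)  txn=BusRdX  M[L3]=61
step 8: P3: store L3 := 11  ⟶  IIIM  (L3)  txn=BusRdX+Flush  M[L3]=78
step 9: P2: load  L1  ⟶  IIEI  (L1)  txn=BusRd  M[L1]=90
step 10: P0: load  L3  ⟶  SIIS  (L3)  txn=BusRd+Flush  M[L3]=11
step 11: P3: load  L3  ⟶  SIIS  (L3)  txn=∅  M[L3]=11
step 12: P3: load  L3  ⟶  SIIS  (L3)  txn=∅  M[L3]=11
step 13: P0: load  L3  ⟶  SIIS  (L3)  txn=∅  M[L3]=11
step 14: P1: load  L3  ⟶  SSIS  (L3)  txn=BusRd  M[L3]=11
step 15: P0: load  L3  ⟶  SSIS  (L3)  txn=∅  M[L3]=11
step 16: P1: load  L3  ⟶  SSIS  (L3)  txn=∅  M[L3]=11
step 17: P3: load  L3  ⟶  SSIS  (L3)  txn=∅  M[L3]=11

invalidations = 1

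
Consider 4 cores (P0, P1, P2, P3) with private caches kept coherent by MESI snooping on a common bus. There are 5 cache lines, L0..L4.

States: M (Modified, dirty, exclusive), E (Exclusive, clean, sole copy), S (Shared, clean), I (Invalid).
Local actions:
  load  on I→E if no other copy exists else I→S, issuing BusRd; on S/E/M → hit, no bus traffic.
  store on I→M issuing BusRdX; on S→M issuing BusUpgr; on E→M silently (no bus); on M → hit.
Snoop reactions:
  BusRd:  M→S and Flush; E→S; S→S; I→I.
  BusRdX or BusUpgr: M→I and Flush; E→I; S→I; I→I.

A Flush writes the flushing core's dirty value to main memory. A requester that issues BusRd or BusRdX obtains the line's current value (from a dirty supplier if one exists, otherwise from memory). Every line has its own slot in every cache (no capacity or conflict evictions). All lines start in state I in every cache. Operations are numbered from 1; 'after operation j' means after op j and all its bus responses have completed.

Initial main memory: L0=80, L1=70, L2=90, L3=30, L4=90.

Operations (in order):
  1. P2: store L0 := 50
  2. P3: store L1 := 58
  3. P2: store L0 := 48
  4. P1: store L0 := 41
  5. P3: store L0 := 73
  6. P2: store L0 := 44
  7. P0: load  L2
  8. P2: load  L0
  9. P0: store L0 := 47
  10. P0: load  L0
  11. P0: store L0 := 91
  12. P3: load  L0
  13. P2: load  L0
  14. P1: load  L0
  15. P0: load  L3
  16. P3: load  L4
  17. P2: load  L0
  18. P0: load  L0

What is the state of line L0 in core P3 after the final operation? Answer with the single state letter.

  op1 P2: store L0 := 50 → I/I/M/I on L0; bus BusRdX; mem=80
  op2 P3: store L1 := 58 → I/I/I/M on L1; bus BusRdX; mem=70
  op3 P2: store L0 := 48 → I/I/M/I on L0; bus (none); mem=80
  op4 P1: store L0 := 41 → I/M/I/I on L0; bus BusRdX Flush; mem=48
  op5 P3: store L0 := 73 → I/I/I/M on L0; bus BusRdX Flush; mem=41
  op6 P2: store L0 := 44 → I/I/M/I on L0; bus BusRdX Flush; mem=73
  op7 P0: load  L2 → E/I/I/I on L2; bus BusRd; mem=90
  op8 P2: load  L0 → I/I/M/I on L0; bus (none); mem=73
  op9 P0: store L0 := 47 → M/I/I/I on L0; bus BusRdX Flush; mem=44
  op10 P0: load  L0 → M/I/I/I on L0; bus (none); mem=44
  op11 P0: store L0 := 91 → M/I/I/I on L0; bus (none); mem=44
  op12 P3: load  L0 → S/I/I/S on L0; bus BusRd Flush; mem=91
  op13 P2: load  L0 → S/I/S/S on L0; bus BusRd; mem=91
  op14 P1: load  L0 → S/S/S/S on L0; bus BusRd; mem=91
  op15 P0: load  L3 → E/I/I/I on L3; bus BusRd; mem=30
  op16 P3: load  L4 → I/I/I/E on L4; bus BusRd; mem=90
  op17 P2: load  L0 → S/S/S/S on L0; bus (none); mem=91
  op18 P0: load  L0 → S/S/S/S on L0; bus (none); mem=91

state = S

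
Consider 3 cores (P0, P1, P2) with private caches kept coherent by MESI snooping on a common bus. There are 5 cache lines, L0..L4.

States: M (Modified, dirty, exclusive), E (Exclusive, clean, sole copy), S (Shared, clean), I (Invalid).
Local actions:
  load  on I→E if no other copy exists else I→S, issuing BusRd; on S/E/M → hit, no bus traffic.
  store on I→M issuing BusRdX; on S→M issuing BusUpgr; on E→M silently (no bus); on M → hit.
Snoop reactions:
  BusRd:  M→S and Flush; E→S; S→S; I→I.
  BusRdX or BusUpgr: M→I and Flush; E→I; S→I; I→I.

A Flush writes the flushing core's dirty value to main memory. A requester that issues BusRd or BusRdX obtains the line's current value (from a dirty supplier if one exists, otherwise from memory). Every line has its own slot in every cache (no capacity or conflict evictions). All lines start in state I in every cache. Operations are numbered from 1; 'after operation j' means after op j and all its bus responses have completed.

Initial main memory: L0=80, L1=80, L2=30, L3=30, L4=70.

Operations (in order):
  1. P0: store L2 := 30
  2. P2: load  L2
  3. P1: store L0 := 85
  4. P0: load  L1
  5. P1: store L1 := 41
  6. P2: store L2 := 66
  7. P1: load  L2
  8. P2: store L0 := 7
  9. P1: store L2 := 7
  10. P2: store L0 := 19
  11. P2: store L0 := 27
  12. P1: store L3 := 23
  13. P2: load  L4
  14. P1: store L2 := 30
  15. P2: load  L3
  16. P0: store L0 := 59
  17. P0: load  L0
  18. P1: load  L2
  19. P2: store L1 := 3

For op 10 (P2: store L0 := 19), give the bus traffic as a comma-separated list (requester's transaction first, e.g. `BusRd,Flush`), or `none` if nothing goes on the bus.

bus = none

[1] P0: store L2 := 30 | P0:M(30), P1:I, P2:I | bus: BusRdX
[2] P2: load  L2 | P0:S(30), P1:I, P2:S(30) | bus: BusRd,Flush
[3] P1: store L0 := 85 | P0:I, P1:M(85), P2:I | bus: BusRdX
[4] P0: load  L1 | P0:E(80), P1:I, P2:I | bus: BusRd
[5] P1: store L1 := 41 | P0:I, P1:M(41), P2:I | bus: BusRdX
[6] P2: store L2 := 66 | P0:I, P1:I, P2:M(66) | bus: BusUpgr
[7] P1: load  L2 | P0:I, P1:S(66), P2:S(66) | bus: BusRd,Flush
[8] P2: store L0 := 7 | P0:I, P1:I, P2:M(7) | bus: BusRdX,Flush
[9] P1: store L2 := 7 | P0:I, P1:M(7), P2:I | bus: BusUpgr
[10] P2: store L0 := 19 | P0:I, P1:I, P2:M(19) | bus: none
[11] P2: store L0 := 27 | P0:I, P1:I, P2:M(27) | bus: none
[12] P1: store L3 := 23 | P0:I, P1:M(23), P2:I | bus: BusRdX
[13] P2: load  L4 | P0:I, P1:I, P2:E(70) | bus: BusRd
[14] P1: store L2 := 30 | P0:I, P1:M(30), P2:I | bus: none
[15] P2: load  L3 | P0:I, P1:S(23), P2:S(23) | bus: BusRd,Flush
[16] P0: store L0 := 59 | P0:M(59), P1:I, P2:I | bus: BusRdX,Flush
[17] P0: load  L0 | P0:M(59), P1:I, P2:I | bus: none
[18] P1: load  L2 | P0:I, P1:M(30), P2:I | bus: none
[19] P2: store L1 := 3 | P0:I, P1:I, P2:M(3) | bus: BusRdX,Flush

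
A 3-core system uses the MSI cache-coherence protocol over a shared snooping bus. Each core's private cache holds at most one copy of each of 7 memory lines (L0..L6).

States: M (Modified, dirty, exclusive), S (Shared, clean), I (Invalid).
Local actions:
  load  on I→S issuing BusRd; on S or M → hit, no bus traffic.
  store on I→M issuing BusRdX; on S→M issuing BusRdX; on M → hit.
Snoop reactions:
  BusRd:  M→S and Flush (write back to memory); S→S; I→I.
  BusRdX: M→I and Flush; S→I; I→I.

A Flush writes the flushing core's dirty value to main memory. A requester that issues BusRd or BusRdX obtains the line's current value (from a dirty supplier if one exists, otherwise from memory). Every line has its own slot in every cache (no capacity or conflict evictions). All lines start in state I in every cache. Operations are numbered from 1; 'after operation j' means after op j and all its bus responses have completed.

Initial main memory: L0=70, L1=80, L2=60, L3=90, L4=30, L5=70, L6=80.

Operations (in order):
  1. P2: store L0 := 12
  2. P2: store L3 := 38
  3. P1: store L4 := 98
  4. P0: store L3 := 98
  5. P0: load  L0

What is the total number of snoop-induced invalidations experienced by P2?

invalidations = 1

step 1: P2: store L0 := 12  ⟶  IIM  (L0)  txn=BusRdX  M[L0]=70
step 2: P2: store L3 := 38  ⟶  IIM  (L3)  txn=BusRdX  M[L3]=90
step 3: P1: store L4 := 98  ⟶  IMI  (L4)  txn=BusRdX  M[L4]=30
step 4: P0: store L3 := 98  ⟶  MII  (L3)  txn=BusRdX+Flush  M[L3]=38
step 5: P0: load  L0  ⟶  SIS  (L0)  txn=BusRd+Flush  M[L0]=12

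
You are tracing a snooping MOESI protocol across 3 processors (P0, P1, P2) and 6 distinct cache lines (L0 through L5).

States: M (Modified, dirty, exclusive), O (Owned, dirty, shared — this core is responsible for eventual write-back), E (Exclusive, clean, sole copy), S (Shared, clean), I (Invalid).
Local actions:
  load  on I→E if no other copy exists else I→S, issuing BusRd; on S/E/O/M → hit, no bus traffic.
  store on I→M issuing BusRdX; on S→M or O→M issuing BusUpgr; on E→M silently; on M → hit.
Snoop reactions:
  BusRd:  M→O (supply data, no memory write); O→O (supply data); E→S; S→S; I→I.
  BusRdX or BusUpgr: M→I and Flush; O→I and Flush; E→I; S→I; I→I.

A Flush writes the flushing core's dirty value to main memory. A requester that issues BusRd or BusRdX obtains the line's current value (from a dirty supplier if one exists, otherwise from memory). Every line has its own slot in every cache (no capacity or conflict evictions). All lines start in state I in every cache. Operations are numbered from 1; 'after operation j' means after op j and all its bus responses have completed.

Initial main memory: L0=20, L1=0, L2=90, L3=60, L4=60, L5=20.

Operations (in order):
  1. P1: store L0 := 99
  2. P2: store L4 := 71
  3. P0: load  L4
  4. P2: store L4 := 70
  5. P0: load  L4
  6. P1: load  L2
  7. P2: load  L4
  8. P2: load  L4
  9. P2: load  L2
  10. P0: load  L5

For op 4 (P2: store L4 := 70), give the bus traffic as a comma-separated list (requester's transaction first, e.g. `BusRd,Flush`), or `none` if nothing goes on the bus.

1. P1: store L0 := 99  bus=[BusRdX]  L0: P0=I P1=M P2=I  mem[L0]=20
2. P2: store L4 := 71  bus=[BusRdX]  L4: P0=I P1=I P2=M  mem[L4]=60
3. P0: load  L4  bus=[BusRd]  L4: P0=S P1=I P2=O  mem[L4]=60
4. P2: store L4 := 70  bus=[BusUpgr]  L4: P0=I P1=I P2=M  mem[L4]=60
5. P0: load  L4  bus=[BusRd]  L4: P0=S P1=I P2=O  mem[L4]=60
6. P1: load  L2  bus=[BusRd]  L2: P0=I P1=E P2=I  mem[L2]=90
7. P2: load  L4  bus=[-]  L4: P0=S P1=I P2=O  mem[L4]=60
8. P2: load  L4  bus=[-]  L4: P0=S P1=I P2=O  mem[L4]=60
9. P2: load  L2  bus=[BusRd]  L2: P0=I P1=S P2=S  mem[L2]=90
10. P0: load  L5  bus=[BusRd]  L5: P0=E P1=I P2=I  mem[L5]=20

bus = BusUpgr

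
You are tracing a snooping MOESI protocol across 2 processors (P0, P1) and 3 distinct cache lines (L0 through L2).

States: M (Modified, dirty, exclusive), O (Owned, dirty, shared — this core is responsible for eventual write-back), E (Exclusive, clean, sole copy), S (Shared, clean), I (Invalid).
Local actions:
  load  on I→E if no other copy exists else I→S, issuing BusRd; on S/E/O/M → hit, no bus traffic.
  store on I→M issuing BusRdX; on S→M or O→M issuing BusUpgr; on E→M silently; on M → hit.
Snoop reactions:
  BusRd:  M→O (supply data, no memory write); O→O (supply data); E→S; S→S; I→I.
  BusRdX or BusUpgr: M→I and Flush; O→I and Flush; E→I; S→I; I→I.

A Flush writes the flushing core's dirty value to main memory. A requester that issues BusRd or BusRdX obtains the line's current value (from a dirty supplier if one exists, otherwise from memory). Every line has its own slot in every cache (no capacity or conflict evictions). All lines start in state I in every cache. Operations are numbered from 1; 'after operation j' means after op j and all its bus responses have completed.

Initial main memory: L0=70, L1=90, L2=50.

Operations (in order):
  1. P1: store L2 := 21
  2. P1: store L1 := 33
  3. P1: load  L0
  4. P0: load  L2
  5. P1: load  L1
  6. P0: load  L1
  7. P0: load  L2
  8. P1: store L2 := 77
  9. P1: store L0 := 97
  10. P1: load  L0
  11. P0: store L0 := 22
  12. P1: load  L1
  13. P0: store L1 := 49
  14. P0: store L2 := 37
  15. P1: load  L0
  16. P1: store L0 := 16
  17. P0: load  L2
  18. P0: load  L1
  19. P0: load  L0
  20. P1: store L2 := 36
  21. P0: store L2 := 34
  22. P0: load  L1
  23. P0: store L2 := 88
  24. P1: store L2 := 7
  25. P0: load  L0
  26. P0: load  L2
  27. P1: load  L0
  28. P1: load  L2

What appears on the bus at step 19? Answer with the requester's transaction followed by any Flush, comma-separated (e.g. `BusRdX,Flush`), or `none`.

  op1 P1: store L2 := 21 → I/M on L2; bus BusRdX; mem=50
  op2 P1: store L1 := 33 → I/M on L1; bus BusRdX; mem=90
  op3 P1: load  L0 → I/E on L0; bus BusRd; mem=70
  op4 P0: load  L2 → S/O on L2; bus BusRd; mem=50
  op5 P1: load  L1 → I/M on L1; bus (none); mem=90
  op6 P0: load  L1 → S/O on L1; bus BusRd; mem=90
  op7 P0: load  L2 → S/O on L2; bus (none); mem=50
  op8 P1: store L2 := 77 → I/M on L2; bus BusUpgr; mem=50
  op9 P1: store L0 := 97 → I/M on L0; bus (none); mem=70
  op10 P1: load  L0 → I/M on L0; bus (none); mem=70
  op11 P0: store L0 := 22 → M/I on L0; bus BusRdX Flush; mem=97
  op12 P1: load  L1 → S/O on L1; bus (none); mem=90
  op13 P0: store L1 := 49 → M/I on L1; bus BusUpgr Flush; mem=33
  op14 P0: store L2 := 37 → M/I on L2; bus BusRdX Flush; mem=77
  op15 P1: load  L0 → O/S on L0; bus BusRd; mem=97
  op16 P1: store L0 := 16 → I/M on L0; bus BusUpgr Flush; mem=22
  op17 P0: load  L2 → M/I on L2; bus (none); mem=77
  op18 P0: load  L1 → M/I on L1; bus (none); mem=33
  op19 P0: load  L0 → S/O on L0; bus BusRd; mem=22
  op20 P1: store L2 := 36 → I/M on L2; bus BusRdX Flush; mem=37
  op21 P0: store L2 := 34 → M/I on L2; bus BusRdX Flush; mem=36
  op22 P0: load  L1 → M/I on L1; bus (none); mem=33
  op23 P0: store L2 := 88 → M/I on L2; bus (none); mem=36
  op24 P1: store L2 := 7 → I/M on L2; bus BusRdX Flush; mem=88
  op25 P0: load  L0 → S/O on L0; bus (none); mem=22
  op26 P0: load  L2 → S/O on L2; bus BusRd; mem=88
  op27 P1: load  L0 → S/O on L0; bus (none); mem=22
  op28 P1: load  L2 → S/O on L2; bus (none); mem=88

bus = BusRd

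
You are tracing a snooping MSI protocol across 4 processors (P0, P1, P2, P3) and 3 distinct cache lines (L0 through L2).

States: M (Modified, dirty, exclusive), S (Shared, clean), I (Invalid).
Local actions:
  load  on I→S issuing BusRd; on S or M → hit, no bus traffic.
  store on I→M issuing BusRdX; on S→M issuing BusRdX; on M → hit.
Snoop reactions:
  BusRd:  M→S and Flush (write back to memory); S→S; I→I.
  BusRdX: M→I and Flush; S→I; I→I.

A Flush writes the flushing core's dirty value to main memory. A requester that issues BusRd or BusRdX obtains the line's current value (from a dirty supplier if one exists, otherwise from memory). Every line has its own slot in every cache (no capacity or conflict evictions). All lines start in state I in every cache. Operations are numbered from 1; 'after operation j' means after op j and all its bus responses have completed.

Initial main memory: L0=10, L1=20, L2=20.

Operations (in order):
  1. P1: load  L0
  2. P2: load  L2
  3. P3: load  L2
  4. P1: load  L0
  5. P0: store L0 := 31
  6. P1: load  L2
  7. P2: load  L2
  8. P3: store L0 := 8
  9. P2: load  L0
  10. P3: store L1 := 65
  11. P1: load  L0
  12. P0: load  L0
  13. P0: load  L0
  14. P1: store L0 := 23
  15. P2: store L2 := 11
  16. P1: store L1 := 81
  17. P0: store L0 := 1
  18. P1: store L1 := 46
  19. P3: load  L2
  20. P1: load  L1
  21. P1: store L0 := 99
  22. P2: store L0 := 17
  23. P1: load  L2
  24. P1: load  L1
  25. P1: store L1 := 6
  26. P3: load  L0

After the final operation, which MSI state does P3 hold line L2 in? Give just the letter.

state = S

step 1: P1: load  L0  ⟶  ISII  (L0)  txn=BusRd  M[L0]=10
step 2: P2: load  L2  ⟶  IISI  (L2)  txn=BusRd  M[L2]=20
step 3: P3: load  L2  ⟶  IISS  (L2)  txn=BusRd  M[L2]=20
step 4: P1: load  L0  ⟶  ISII  (L0)  txn=∅  M[L0]=10
step 5: P0: store L0 := 31  ⟶  MIII  (L0)  txn=BusRdX  M[L0]=10
step 6: P1: load  L2  ⟶  ISSS  (L2)  txn=BusRd  M[L2]=20
step 7: P2: load  L2  ⟶  ISSS  (L2)  txn=∅  M[L2]=20
step 8: P3: store L0 := 8  ⟶  IIIM  (L0)  txn=BusRdX+Flush  M[L0]=31
step 9: P2: load  L0  ⟶  IISS  (L0)  txn=BusRd+Flush  M[L0]=8
step 10: P3: store L1 := 65  ⟶  IIIM  (L1)  txn=BusRdX  M[L1]=20
step 11: P1: load  L0  ⟶  ISSS  (L0)  txn=BusRd  M[L0]=8
step 12: P0: load  L0  ⟶  SSSS  (L0)  txn=BusRd  M[L0]=8
step 13: P0: load  L0  ⟶  SSSS  (L0)  txn=∅  M[L0]=8
step 14: P1: store L0 := 23  ⟶  IMII  (L0)  txn=BusRdX  M[L0]=8
step 15: P2: store L2 := 11  ⟶  IIMI  (L2)  txn=BusRdX  M[L2]=20
step 16: P1: store L1 := 81  ⟶  IMII  (L1)  txn=BusRdX+Flush  M[L1]=65
step 17: P0: store L0 := 1  ⟶  MIII  (L0)  txn=BusRdX+Flush  M[L0]=23
step 18: P1: store L1 := 46  ⟶  IMII  (L1)  txn=∅  M[L1]=65
step 19: P3: load  L2  ⟶  IISS  (L2)  txn=BusRd+Flush  M[L2]=11
step 20: P1: load  L1  ⟶  IMII  (L1)  txn=∅  M[L1]=65
step 21: P1: store L0 := 99  ⟶  IMII  (L0)  txn=BusRdX+Flush  M[L0]=1
step 22: P2: store L0 := 17  ⟶  IIMI  (L0)  txn=BusRdX+Flush  M[L0]=99
step 23: P1: load  L2  ⟶  ISSS  (L2)  txn=BusRd  M[L2]=11
step 24: P1: load  L1  ⟶  IMII  (L1)  txn=∅  M[L1]=65
step 25: P1: store L1 := 6  ⟶  IMII  (L1)  txn=∅  M[L1]=65
step 26: P3: load  L0  ⟶  IISS  (L0)  txn=BusRd+Flush  M[L0]=17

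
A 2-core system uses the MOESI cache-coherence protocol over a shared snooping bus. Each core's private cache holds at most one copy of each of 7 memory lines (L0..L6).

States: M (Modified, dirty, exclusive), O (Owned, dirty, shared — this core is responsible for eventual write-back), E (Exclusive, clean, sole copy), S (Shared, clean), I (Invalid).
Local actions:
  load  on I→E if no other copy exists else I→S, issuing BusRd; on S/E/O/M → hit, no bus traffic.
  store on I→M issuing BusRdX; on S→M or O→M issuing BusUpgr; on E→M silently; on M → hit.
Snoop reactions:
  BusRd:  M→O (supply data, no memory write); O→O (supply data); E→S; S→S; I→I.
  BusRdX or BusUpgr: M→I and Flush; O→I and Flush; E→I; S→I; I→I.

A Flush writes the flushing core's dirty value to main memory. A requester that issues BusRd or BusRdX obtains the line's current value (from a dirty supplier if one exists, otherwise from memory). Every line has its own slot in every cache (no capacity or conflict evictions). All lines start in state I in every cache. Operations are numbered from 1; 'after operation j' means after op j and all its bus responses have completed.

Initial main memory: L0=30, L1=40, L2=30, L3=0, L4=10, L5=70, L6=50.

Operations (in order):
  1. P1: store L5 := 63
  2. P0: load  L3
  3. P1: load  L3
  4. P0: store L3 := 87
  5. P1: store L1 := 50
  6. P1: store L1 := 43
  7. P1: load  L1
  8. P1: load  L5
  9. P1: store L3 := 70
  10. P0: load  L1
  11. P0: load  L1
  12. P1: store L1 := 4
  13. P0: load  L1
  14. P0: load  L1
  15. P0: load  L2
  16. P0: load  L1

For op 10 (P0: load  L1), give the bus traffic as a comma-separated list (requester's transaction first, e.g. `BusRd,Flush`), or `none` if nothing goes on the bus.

[1] P1: store L5 := 63 | P0:I, P1:M(63) | bus: BusRdX
[2] P0: load  L3 | P0:E(0), P1:I | bus: BusRd
[3] P1: load  L3 | P0:S(0), P1:S(0) | bus: BusRd
[4] P0: store L3 := 87 | P0:M(87), P1:I | bus: BusUpgr
[5] P1: store L1 := 50 | P0:I, P1:M(50) | bus: BusRdX
[6] P1: store L1 := 43 | P0:I, P1:M(43) | bus: none
[7] P1: load  L1 | P0:I, P1:M(43) | bus: none
[8] P1: load  L5 | P0:I, P1:M(63) | bus: none
[9] P1: store L3 := 70 | P0:I, P1:M(70) | bus: BusRdX,Flush
[10] P0: load  L1 | P0:S(43), P1:O(43) | bus: BusRd
[11] P0: load  L1 | P0:S(43), P1:O(43) | bus: none
[12] P1: store L1 := 4 | P0:I, P1:M(4) | bus: BusUpgr
[13] P0: load  L1 | P0:S(4), P1:O(4) | bus: BusRd
[14] P0: load  L1 | P0:S(4), P1:O(4) | bus: none
[15] P0: load  L2 | P0:E(30), P1:I | bus: BusRd
[16] P0: load  L1 | P0:S(4), P1:O(4) | bus: none

bus = BusRd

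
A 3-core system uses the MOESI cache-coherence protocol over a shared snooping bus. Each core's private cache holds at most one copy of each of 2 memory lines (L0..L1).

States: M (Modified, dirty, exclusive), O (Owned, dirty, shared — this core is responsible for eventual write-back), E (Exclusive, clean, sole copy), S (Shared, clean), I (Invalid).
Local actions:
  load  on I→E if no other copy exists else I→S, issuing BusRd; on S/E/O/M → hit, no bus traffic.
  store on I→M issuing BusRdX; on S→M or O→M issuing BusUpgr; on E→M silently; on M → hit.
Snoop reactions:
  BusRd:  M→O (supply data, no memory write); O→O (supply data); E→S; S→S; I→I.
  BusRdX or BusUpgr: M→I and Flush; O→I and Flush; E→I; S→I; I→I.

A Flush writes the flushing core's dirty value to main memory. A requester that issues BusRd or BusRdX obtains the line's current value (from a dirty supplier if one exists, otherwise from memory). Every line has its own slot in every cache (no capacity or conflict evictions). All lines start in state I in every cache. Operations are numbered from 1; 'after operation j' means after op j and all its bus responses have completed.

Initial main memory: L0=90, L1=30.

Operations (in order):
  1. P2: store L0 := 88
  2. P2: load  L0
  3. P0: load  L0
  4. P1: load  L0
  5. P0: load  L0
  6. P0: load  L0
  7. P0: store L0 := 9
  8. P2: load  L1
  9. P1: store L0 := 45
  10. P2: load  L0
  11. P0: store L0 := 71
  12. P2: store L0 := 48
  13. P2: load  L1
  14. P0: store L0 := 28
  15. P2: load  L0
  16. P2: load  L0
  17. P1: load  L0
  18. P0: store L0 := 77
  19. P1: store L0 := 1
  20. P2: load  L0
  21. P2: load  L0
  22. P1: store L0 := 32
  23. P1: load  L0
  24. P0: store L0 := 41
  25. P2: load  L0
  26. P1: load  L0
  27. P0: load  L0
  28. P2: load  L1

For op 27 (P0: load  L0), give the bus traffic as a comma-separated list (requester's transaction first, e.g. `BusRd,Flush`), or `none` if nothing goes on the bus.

step 1: P2: store L0 := 88  ⟶  IIM  (L0)  txn=BusRdX  M[L0]=90
step 2: P2: load  L0  ⟶  IIM  (L0)  txn=∅  M[L0]=90
step 3: P0: load  L0  ⟶  SIO  (L0)  txn=BusRd  M[L0]=90
step 4: P1: load  L0  ⟶  SSO  (L0)  txn=BusRd  M[L0]=90
step 5: P0: load  L0  ⟶  SSO  (L0)  txn=∅  M[L0]=90
step 6: P0: load  L0  ⟶  SSO  (L0)  txn=∅  M[L0]=90
step 7: P0: store L0 := 9  ⟶  MII  (L0)  txn=BusUpgr+Flush  M[L0]=88
step 8: P2: load  L1  ⟶  IIE  (L1)  txn=BusRd  M[L1]=30
step 9: P1: store L0 := 45  ⟶  IMI  (L0)  txn=BusRdX+Flush  M[L0]=9
step 10: P2: load  L0  ⟶  IOS  (L0)  txn=BusRd  M[L0]=9
step 11: P0: store L0 := 71  ⟶  MII  (L0)  txn=BusRdX+Flush  M[L0]=45
step 12: P2: store L0 := 48  ⟶  IIM  (L0)  txn=BusRdX+Flush  M[L0]=71
step 13: P2: load  L1  ⟶  IIE  (L1)  txn=∅  M[L1]=30
step 14: P0: store L0 := 28  ⟶  MII  (L0)  txn=BusRdX+Flush  M[L0]=48
step 15: P2: load  L0  ⟶  OIS  (L0)  txn=BusRd  M[L0]=48
step 16: P2: load  L0  ⟶  OIS  (L0)  txn=∅  M[L0]=48
step 17: P1: load  L0  ⟶  OSS  (L0)  txn=BusRd  M[L0]=48
step 18: P0: store L0 := 77  ⟶  MII  (L0)  txn=BusUpgr  M[L0]=48
step 19: P1: store L0 := 1  ⟶  IMI  (L0)  txn=BusRdX+Flush  M[L0]=77
step 20: P2: load  L0  ⟶  IOS  (L0)  txn=BusRd  M[L0]=77
step 21: P2: load  L0  ⟶  IOS  (L0)  txn=∅  M[L0]=77
step 22: P1: store L0 := 32  ⟶  IMI  (L0)  txn=BusUpgr  M[L0]=77
step 23: P1: load  L0  ⟶  IMI  (L0)  txn=∅  M[L0]=77
step 24: P0: store L0 := 41  ⟶  MII  (L0)  txn=BusRdX+Flush  M[L0]=32
step 25: P2: load  L0  ⟶  OIS  (L0)  txn=BusRd  M[L0]=32
step 26: P1: load  L0  ⟶  OSS  (L0)  txn=BusRd  M[L0]=32
step 27: P0: load  L0  ⟶  OSS  (L0)  txn=∅  M[L0]=32
step 28: P2: load  L1  ⟶  IIE  (L1)  txn=∅  M[L1]=30

bus = none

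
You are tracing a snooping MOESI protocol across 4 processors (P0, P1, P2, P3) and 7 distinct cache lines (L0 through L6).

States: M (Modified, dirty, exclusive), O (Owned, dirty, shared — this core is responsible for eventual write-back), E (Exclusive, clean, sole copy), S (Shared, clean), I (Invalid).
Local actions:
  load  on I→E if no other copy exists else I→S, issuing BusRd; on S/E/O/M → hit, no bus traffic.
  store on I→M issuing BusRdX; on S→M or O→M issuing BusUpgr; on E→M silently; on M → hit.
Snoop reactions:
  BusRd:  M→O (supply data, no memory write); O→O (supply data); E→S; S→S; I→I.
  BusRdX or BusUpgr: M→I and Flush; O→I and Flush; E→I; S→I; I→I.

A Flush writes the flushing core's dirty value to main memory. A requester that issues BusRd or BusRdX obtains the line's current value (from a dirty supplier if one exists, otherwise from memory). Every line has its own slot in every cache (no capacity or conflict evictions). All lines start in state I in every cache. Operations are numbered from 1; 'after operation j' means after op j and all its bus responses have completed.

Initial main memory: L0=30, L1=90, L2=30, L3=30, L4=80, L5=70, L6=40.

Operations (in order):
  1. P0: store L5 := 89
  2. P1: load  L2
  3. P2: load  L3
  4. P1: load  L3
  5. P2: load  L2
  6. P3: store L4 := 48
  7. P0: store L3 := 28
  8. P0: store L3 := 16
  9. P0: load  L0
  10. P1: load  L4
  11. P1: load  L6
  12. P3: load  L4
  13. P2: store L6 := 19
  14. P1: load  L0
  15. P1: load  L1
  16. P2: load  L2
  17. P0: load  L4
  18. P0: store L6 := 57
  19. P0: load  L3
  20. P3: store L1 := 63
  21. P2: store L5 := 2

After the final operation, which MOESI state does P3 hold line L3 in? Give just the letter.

state = I

1. P0: store L5 := 89  bus=[BusRdX]  L5: P0=M P1=I P2=I P3=I  mem[L5]=70
2. P1: load  L2  bus=[BusRd]  L2: P0=I P1=E P2=I P3=I  mem[L2]=30
3. P2: load  L3  bus=[BusRd]  L3: P0=I P1=I P2=E P3=I  mem[L3]=30
4. P1: load  L3  bus=[BusRd]  L3: P0=I P1=S P2=S P3=I  mem[L3]=30
5. P2: load  L2  bus=[BusRd]  L2: P0=I P1=S P2=S P3=I  mem[L2]=30
6. P3: store L4 := 48  bus=[BusRdX]  L4: P0=I P1=I P2=I P3=M  mem[L4]=80
7. P0: store L3 := 28  bus=[BusRdX]  L3: P0=M P1=I P2=I P3=I  mem[L3]=30
8. P0: store L3 := 16  bus=[-]  L3: P0=M P1=I P2=I P3=I  mem[L3]=30
9. P0: load  L0  bus=[BusRd]  L0: P0=E P1=I P2=I P3=I  mem[L0]=30
10. P1: load  L4  bus=[BusRd]  L4: P0=I P1=S P2=I P3=O  mem[L4]=80
11. P1: load  L6  bus=[BusRd]  L6: P0=I P1=E P2=I P3=I  mem[L6]=40
12. P3: load  L4  bus=[-]  L4: P0=I P1=S P2=I P3=O  mem[L4]=80
13. P2: store L6 := 19  bus=[BusRdX]  L6: P0=I P1=I P2=M P3=I  mem[L6]=40
14. P1: load  L0  bus=[BusRd]  L0: P0=S P1=S P2=I P3=I  mem[L0]=30
15. P1: load  L1  bus=[BusRd]  L1: P0=I P1=E P2=I P3=I  mem[L1]=90
16. P2: load  L2  bus=[-]  L2: P0=I P1=S P2=S P3=I  mem[L2]=30
17. P0: load  L4  bus=[BusRd]  L4: P0=S P1=S P2=I P3=O  mem[L4]=80
18. P0: store L6 := 57  bus=[BusRdX,Flush]  L6: P0=M P1=I P2=I P3=I  mem[L6]=19
19. P0: load  L3  bus=[-]  L3: P0=M P1=I P2=I P3=I  mem[L3]=30
20. P3: store L1 := 63  bus=[BusRdX]  L1: P0=I P1=I P2=I P3=M  mem[L1]=90
21. P2: store L5 := 2  bus=[BusRdX,Flush]  L5: P0=I P1=I P2=M P3=I  mem[L5]=89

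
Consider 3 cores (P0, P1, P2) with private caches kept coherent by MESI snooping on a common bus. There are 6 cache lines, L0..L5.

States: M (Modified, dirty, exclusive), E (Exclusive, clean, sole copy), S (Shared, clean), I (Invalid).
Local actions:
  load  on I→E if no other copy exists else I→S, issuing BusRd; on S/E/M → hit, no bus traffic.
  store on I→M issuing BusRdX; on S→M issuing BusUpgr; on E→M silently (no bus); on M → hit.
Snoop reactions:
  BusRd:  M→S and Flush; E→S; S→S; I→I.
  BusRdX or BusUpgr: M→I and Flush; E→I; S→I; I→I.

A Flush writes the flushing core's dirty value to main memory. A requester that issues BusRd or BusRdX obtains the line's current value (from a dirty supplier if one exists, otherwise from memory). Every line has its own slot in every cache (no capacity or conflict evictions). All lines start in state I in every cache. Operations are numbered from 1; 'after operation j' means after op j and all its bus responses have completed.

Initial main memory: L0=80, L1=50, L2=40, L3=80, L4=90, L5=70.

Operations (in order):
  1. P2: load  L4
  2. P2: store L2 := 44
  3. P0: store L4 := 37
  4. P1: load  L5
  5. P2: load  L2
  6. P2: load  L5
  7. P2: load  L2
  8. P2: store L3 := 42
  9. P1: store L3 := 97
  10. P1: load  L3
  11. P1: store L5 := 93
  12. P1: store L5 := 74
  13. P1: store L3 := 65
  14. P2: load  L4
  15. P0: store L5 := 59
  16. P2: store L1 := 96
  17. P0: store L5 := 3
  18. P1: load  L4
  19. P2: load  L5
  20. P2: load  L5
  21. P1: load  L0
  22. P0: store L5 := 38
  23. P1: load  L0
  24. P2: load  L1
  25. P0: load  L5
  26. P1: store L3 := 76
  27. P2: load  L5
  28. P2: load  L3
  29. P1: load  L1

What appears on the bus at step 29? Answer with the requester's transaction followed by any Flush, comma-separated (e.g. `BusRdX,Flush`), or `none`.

bus = BusRd,Flush

[1] P2: load  L4 | P0:I, P1:I, P2:E(90) | bus: BusRd
[2] P2: store L2 := 44 | P0:I, P1:I, P2:M(44) | bus: BusRdX
[3] P0: store L4 := 37 | P0:M(37), P1:I, P2:I | bus: BusRdX
[4] P1: load  L5 | P0:I, P1:E(70), P2:I | bus: BusRd
[5] P2: load  L2 | P0:I, P1:I, P2:M(44) | bus: none
[6] P2: load  L5 | P0:I, P1:S(70), P2:S(70) | bus: BusRd
[7] P2: load  L2 | P0:I, P1:I, P2:M(44) | bus: none
[8] P2: store L3 := 42 | P0:I, P1:I, P2:M(42) | bus: BusRdX
[9] P1: store L3 := 97 | P0:I, P1:M(97), P2:I | bus: BusRdX,Flush
[10] P1: load  L3 | P0:I, P1:M(97), P2:I | bus: none
[11] P1: store L5 := 93 | P0:I, P1:M(93), P2:I | bus: BusUpgr
[12] P1: store L5 := 74 | P0:I, P1:M(74), P2:I | bus: none
[13] P1: store L3 := 65 | P0:I, P1:M(65), P2:I | bus: none
[14] P2: load  L4 | P0:S(37), P1:I, P2:S(37) | bus: BusRd,Flush
[15] P0: store L5 := 59 | P0:M(59), P1:I, P2:I | bus: BusRdX,Flush
[16] P2: store L1 := 96 | P0:I, P1:I, P2:M(96) | bus: BusRdX
[17] P0: store L5 := 3 | P0:M(3), P1:I, P2:I | bus: none
[18] P1: load  L4 | P0:S(37), P1:S(37), P2:S(37) | bus: BusRd
[19] P2: load  L5 | P0:S(3), P1:I, P2:S(3) | bus: BusRd,Flush
[20] P2: load  L5 | P0:S(3), P1:I, P2:S(3) | bus: none
[21] P1: load  L0 | P0:I, P1:E(80), P2:I | bus: BusRd
[22] P0: store L5 := 38 | P0:M(38), P1:I, P2:I | bus: BusUpgr
[23] P1: load  L0 | P0:I, P1:E(80), P2:I | bus: none
[24] P2: load  L1 | P0:I, P1:I, P2:M(96) | bus: none
[25] P0: load  L5 | P0:M(38), P1:I, P2:I | bus: none
[26] P1: store L3 := 76 | P0:I, P1:M(76), P2:I | bus: none
[27] P2: load  L5 | P0:S(38), P1:I, P2:S(38) | bus: BusRd,Flush
[28] P2: load  L3 | P0:I, P1:S(76), P2:S(76) | bus: BusRd,Flush
[29] P1: load  L1 | P0:I, P1:S(96), P2:S(96) | bus: BusRd,Flush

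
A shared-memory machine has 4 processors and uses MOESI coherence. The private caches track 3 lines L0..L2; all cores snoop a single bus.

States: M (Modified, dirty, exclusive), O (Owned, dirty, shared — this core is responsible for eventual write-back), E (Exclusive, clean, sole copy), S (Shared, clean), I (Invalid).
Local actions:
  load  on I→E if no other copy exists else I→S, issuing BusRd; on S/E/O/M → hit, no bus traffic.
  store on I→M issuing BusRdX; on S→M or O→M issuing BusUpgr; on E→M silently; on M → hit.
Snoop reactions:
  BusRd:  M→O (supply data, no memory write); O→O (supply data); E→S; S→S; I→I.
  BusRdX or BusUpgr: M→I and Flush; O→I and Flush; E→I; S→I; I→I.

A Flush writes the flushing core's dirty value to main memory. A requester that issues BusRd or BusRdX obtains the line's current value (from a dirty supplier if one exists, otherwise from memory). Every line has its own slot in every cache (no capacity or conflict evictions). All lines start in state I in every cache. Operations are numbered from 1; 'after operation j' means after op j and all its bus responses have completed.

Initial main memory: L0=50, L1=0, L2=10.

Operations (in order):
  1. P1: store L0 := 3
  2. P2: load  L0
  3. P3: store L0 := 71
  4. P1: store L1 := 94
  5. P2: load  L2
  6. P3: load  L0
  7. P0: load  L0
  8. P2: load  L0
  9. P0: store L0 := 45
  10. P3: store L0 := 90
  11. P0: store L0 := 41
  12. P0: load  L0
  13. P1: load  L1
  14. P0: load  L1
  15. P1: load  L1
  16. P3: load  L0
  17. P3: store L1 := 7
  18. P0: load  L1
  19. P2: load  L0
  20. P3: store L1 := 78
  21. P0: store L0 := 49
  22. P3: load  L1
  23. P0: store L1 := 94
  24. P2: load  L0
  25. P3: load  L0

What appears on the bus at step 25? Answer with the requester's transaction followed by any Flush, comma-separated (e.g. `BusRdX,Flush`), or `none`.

step 1: P1: store L0 := 3  ⟶  IMII  (L0)  txn=BusRdX  M[L0]=50
step 2: P2: load  L0  ⟶  IOSI  (L0)  txn=BusRd  M[L0]=50
step 3: P3: store L0 := 71  ⟶  IIIM  (L0)  txn=BusRdX+Flush  M[L0]=3
step 4: P1: store L1 := 94  ⟶  IMII  (L1)  txn=BusRdX  M[L1]=0
step 5: P2: load  L2  ⟶  IIEI  (L2)  txn=BusRd  M[L2]=10
step 6: P3: load  L0  ⟶  IIIM  (L0)  txn=∅  M[L0]=3
step 7: P0: load  L0  ⟶  SIIO  (L0)  txn=BusRd  M[L0]=3
step 8: P2: load  L0  ⟶  SISO  (L0)  txn=BusRd  M[L0]=3
step 9: P0: store L0 := 45  ⟶  MIII  (L0)  txn=BusUpgr+Flush  M[L0]=71
step 10: P3: store L0 := 90  ⟶  IIIM  (L0)  txn=BusRdX+Flush  M[L0]=45
step 11: P0: store L0 := 41  ⟶  MIII  (L0)  txn=BusRdX+Flush  M[L0]=90
step 12: P0: load  L0  ⟶  MIII  (L0)  txn=∅  M[L0]=90
step 13: P1: load  L1  ⟶  IMII  (L1)  txn=∅  M[L1]=0
step 14: P0: load  L1  ⟶  SOII  (L1)  txn=BusRd  M[L1]=0
step 15: P1: load  L1  ⟶  SOII  (L1)  txn=∅  M[L1]=0
step 16: P3: load  L0  ⟶  OIIS  (L0)  txn=BusRd  M[L0]=90
step 17: P3: store L1 := 7  ⟶  IIIM  (L1)  txn=BusRdX+Flush  M[L1]=94
step 18: P0: load  L1  ⟶  SIIO  (L1)  txn=BusRd  M[L1]=94
step 19: P2: load  L0  ⟶  OISS  (L0)  txn=BusRd  M[L0]=90
step 20: P3: store L1 := 78  ⟶  IIIM  (L1)  txn=BusUpgr  M[L1]=94
step 21: P0: store L0 := 49  ⟶  MIII  (L0)  txn=BusUpgr  M[L0]=90
step 22: P3: load  L1  ⟶  IIIM  (L1)  txn=∅  M[L1]=94
step 23: P0: store L1 := 94  ⟶  MIII  (L1)  txn=BusRdX+Flush  M[L1]=78
step 24: P2: load  L0  ⟶  OISI  (L0)  txn=BusRd  M[L0]=90
step 25: P3: load  L0  ⟶  OISS  (L0)  txn=BusRd  M[L0]=90

bus = BusRd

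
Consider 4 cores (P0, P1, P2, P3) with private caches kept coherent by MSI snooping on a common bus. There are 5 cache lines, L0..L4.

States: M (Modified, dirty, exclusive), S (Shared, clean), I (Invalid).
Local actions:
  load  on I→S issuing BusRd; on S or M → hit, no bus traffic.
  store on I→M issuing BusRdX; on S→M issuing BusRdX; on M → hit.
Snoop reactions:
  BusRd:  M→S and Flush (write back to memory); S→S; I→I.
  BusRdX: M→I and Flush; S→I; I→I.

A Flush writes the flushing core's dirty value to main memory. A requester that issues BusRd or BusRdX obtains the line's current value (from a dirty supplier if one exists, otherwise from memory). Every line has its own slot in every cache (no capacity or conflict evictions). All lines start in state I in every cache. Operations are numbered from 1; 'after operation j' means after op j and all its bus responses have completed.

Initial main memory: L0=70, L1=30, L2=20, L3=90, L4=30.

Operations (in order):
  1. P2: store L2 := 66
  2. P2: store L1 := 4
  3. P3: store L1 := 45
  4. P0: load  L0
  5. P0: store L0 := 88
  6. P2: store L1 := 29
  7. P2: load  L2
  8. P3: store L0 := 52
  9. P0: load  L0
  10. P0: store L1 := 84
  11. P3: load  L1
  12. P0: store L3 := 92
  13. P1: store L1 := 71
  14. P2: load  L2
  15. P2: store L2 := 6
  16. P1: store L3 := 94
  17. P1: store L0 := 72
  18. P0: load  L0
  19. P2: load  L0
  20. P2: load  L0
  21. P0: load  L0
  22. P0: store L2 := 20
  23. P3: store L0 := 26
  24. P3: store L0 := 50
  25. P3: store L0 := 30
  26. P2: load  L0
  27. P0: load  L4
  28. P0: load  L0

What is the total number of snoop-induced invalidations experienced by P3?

[1] P2: store L2 := 66 | P0:I, P1:I, P2:M(66), P3:I | bus: BusRdX
[2] P2: store L1 := 4 | P0:I, P1:I, P2:M(4), P3:I | bus: BusRdX
[3] P3: store L1 := 45 | P0:I, P1:I, P2:I, P3:M(45) | bus: BusRdX,Flush
[4] P0: load  L0 | P0:S(70), P1:I, P2:I, P3:I | bus: BusRd
[5] P0: store L0 := 88 | P0:M(88), P1:I, P2:I, P3:I | bus: BusRdX
[6] P2: store L1 := 29 | P0:I, P1:I, P2:M(29), P3:I | bus: BusRdX,Flush
[7] P2: load  L2 | P0:I, P1:I, P2:M(66), P3:I | bus: none
[8] P3: store L0 := 52 | P0:I, P1:I, P2:I, P3:M(52) | bus: BusRdX,Flush
[9] P0: load  L0 | P0:S(52), P1:I, P2:I, P3:S(52) | bus: BusRd,Flush
[10] P0: store L1 := 84 | P0:M(84), P1:I, P2:I, P3:I | bus: BusRdX,Flush
[11] P3: load  L1 | P0:S(84), P1:I, P2:I, P3:S(84) | bus: BusRd,Flush
[12] P0: store L3 := 92 | P0:M(92), P1:I, P2:I, P3:I | bus: BusRdX
[13] P1: store L1 := 71 | P0:I, P1:M(71), P2:I, P3:I | bus: BusRdX
[14] P2: load  L2 | P0:I, P1:I, P2:M(66), P3:I | bus: none
[15] P2: store L2 := 6 | P0:I, P1:I, P2:M(6), P3:I | bus: none
[16] P1: store L3 := 94 | P0:I, P1:M(94), P2:I, P3:I | bus: BusRdX,Flush
[17] P1: store L0 := 72 | P0:I, P1:M(72), P2:I, P3:I | bus: BusRdX
[18] P0: load  L0 | P0:S(72), P1:S(72), P2:I, P3:I | bus: BusRd,Flush
[19] P2: load  L0 | P0:S(72), P1:S(72), P2:S(72), P3:I | bus: BusRd
[20] P2: load  L0 | P0:S(72), P1:S(72), P2:S(72), P3:I | bus: none
[21] P0: load  L0 | P0:S(72), P1:S(72), P2:S(72), P3:I | bus: none
[22] P0: store L2 := 20 | P0:M(20), P1:I, P2:I, P3:I | bus: BusRdX,Flush
[23] P3: store L0 := 26 | P0:I, P1:I, P2:I, P3:M(26) | bus: BusRdX
[24] P3: store L0 := 50 | P0:I, P1:I, P2:I, P3:M(50) | bus: none
[25] P3: store L0 := 30 | P0:I, P1:I, P2:I, P3:M(30) | bus: none
[26] P2: load  L0 | P0:I, P1:I, P2:S(30), P3:S(30) | bus: BusRd,Flush
[27] P0: load  L4 | P0:S(30), P1:I, P2:I, P3:I | bus: BusRd
[28] P0: load  L0 | P0:S(30), P1:I, P2:S(30), P3:S(30) | bus: BusRd

invalidations = 3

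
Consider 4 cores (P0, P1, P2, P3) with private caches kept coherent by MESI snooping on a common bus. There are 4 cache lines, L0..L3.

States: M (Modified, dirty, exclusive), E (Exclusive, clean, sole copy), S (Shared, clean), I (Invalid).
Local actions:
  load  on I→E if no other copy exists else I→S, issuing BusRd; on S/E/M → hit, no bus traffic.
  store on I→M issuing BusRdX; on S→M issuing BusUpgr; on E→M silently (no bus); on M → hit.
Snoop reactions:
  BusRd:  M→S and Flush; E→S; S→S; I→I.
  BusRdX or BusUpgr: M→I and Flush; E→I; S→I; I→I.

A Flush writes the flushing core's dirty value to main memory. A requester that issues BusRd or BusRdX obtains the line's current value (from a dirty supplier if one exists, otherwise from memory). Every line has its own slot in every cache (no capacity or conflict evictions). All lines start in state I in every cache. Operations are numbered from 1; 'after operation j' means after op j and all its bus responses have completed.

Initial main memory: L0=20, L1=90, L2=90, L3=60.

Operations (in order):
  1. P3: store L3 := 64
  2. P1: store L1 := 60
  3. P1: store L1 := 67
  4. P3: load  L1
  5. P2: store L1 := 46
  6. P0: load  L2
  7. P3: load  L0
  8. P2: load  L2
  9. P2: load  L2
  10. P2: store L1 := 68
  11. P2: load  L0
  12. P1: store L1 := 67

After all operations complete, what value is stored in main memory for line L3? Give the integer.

step 1: P3: store L3 := 64  ⟶  IIIM  (L3)  txn=BusRdX  M[L3]=60
step 2: P1: store L1 := 60  ⟶  IMII  (L1)  txn=BusRdX  M[L1]=90
step 3: P1: store L1 := 67  ⟶  IMII  (L1)  txn=∅  M[L1]=90
step 4: P3: load  L1  ⟶  ISIS  (L1)  txn=BusRd+Flush  M[L1]=67
step 5: P2: store L1 := 46  ⟶  IIMI  (L1)  txn=BusRdX  M[L1]=67
step 6: P0: load  L2  ⟶  EIII  (L2)  txn=BusRd  M[L2]=90
step 7: P3: load  L0  ⟶  IIIE  (L0)  txn=BusRd  M[L0]=20
step 8: P2: load  L2  ⟶  SISI  (L2)  txn=BusRd  M[L2]=90
step 9: P2: load  L2  ⟶  SISI  (L2)  txn=∅  M[L2]=90
step 10: P2: store L1 := 68  ⟶  IIMI  (L1)  txn=∅  M[L1]=67
step 11: P2: load  L0  ⟶  IISS  (L0)  txn=BusRd  M[L0]=20
step 12: P1: store L1 := 67  ⟶  IMII  (L1)  txn=BusRdX+Flush  M[L1]=68

memory[L3] = 60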